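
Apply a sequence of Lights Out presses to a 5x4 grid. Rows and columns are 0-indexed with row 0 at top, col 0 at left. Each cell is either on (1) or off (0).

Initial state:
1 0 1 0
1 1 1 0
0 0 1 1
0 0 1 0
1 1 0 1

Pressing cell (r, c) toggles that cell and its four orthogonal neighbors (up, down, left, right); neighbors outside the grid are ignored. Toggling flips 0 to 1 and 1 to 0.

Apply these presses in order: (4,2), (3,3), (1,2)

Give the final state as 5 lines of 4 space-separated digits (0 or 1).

After press 1 at (4,2):
1 0 1 0
1 1 1 0
0 0 1 1
0 0 0 0
1 0 1 0

After press 2 at (3,3):
1 0 1 0
1 1 1 0
0 0 1 0
0 0 1 1
1 0 1 1

After press 3 at (1,2):
1 0 0 0
1 0 0 1
0 0 0 0
0 0 1 1
1 0 1 1

Answer: 1 0 0 0
1 0 0 1
0 0 0 0
0 0 1 1
1 0 1 1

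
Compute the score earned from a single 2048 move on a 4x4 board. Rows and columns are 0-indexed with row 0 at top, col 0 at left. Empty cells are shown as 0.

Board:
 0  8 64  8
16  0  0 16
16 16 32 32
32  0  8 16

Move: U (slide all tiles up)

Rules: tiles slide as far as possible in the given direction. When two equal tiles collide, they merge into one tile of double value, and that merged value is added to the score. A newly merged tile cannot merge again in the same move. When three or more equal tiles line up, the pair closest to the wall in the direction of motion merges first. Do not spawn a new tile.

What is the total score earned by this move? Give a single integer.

Answer: 32

Derivation:
Slide up:
col 0: [0, 16, 16, 32] -> [32, 32, 0, 0]  score +32 (running 32)
col 1: [8, 0, 16, 0] -> [8, 16, 0, 0]  score +0 (running 32)
col 2: [64, 0, 32, 8] -> [64, 32, 8, 0]  score +0 (running 32)
col 3: [8, 16, 32, 16] -> [8, 16, 32, 16]  score +0 (running 32)
Board after move:
32  8 64  8
32 16 32 16
 0  0  8 32
 0  0  0 16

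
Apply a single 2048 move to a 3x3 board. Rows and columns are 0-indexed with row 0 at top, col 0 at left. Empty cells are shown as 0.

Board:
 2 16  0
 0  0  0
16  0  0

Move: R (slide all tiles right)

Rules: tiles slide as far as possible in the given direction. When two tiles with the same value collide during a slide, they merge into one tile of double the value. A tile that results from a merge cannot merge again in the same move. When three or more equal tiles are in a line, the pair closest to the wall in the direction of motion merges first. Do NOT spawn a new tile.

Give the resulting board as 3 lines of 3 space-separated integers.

Slide right:
row 0: [2, 16, 0] -> [0, 2, 16]
row 1: [0, 0, 0] -> [0, 0, 0]
row 2: [16, 0, 0] -> [0, 0, 16]

Answer:  0  2 16
 0  0  0
 0  0 16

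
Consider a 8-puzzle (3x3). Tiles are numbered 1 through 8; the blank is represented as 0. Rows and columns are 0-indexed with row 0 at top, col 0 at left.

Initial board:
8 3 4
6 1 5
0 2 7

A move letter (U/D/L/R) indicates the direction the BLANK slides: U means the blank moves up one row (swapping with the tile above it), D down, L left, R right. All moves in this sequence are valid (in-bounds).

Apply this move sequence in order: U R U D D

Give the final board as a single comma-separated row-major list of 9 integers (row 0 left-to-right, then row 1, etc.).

After move 1 (U):
8 3 4
0 1 5
6 2 7

After move 2 (R):
8 3 4
1 0 5
6 2 7

After move 3 (U):
8 0 4
1 3 5
6 2 7

After move 4 (D):
8 3 4
1 0 5
6 2 7

After move 5 (D):
8 3 4
1 2 5
6 0 7

Answer: 8, 3, 4, 1, 2, 5, 6, 0, 7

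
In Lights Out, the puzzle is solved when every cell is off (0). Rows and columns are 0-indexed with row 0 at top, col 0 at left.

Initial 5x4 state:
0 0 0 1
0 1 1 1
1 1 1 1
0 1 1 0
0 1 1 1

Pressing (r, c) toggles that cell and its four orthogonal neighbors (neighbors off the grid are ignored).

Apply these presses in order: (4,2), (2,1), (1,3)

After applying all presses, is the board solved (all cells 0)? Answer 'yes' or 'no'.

Answer: yes

Derivation:
After press 1 at (4,2):
0 0 0 1
0 1 1 1
1 1 1 1
0 1 0 0
0 0 0 0

After press 2 at (2,1):
0 0 0 1
0 0 1 1
0 0 0 1
0 0 0 0
0 0 0 0

After press 3 at (1,3):
0 0 0 0
0 0 0 0
0 0 0 0
0 0 0 0
0 0 0 0

Lights still on: 0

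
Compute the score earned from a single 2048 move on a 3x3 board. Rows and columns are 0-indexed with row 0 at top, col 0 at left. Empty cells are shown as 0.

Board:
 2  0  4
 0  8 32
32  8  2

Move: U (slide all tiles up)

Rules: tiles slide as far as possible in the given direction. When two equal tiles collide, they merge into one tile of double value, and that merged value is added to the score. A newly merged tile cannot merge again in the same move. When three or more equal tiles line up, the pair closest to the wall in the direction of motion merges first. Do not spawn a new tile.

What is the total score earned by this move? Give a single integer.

Answer: 16

Derivation:
Slide up:
col 0: [2, 0, 32] -> [2, 32, 0]  score +0 (running 0)
col 1: [0, 8, 8] -> [16, 0, 0]  score +16 (running 16)
col 2: [4, 32, 2] -> [4, 32, 2]  score +0 (running 16)
Board after move:
 2 16  4
32  0 32
 0  0  2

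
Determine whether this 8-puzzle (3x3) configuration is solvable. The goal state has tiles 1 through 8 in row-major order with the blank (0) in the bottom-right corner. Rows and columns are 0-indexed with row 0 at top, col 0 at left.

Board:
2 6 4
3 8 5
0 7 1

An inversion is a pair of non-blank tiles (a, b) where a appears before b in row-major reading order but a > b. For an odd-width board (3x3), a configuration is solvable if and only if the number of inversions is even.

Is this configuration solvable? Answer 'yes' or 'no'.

Answer: no

Derivation:
Inversions (pairs i<j in row-major order where tile[i] > tile[j] > 0): 13
13 is odd, so the puzzle is not solvable.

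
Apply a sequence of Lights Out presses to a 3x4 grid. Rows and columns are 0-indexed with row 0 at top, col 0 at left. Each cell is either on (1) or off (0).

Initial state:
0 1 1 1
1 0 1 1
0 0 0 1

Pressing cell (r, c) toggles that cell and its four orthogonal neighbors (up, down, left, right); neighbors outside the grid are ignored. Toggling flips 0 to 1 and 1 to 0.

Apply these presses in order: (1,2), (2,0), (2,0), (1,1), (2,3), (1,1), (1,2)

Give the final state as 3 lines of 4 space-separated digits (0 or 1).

Answer: 0 1 1 1
1 0 1 0
0 0 1 0

Derivation:
After press 1 at (1,2):
0 1 0 1
1 1 0 0
0 0 1 1

After press 2 at (2,0):
0 1 0 1
0 1 0 0
1 1 1 1

After press 3 at (2,0):
0 1 0 1
1 1 0 0
0 0 1 1

After press 4 at (1,1):
0 0 0 1
0 0 1 0
0 1 1 1

After press 5 at (2,3):
0 0 0 1
0 0 1 1
0 1 0 0

After press 6 at (1,1):
0 1 0 1
1 1 0 1
0 0 0 0

After press 7 at (1,2):
0 1 1 1
1 0 1 0
0 0 1 0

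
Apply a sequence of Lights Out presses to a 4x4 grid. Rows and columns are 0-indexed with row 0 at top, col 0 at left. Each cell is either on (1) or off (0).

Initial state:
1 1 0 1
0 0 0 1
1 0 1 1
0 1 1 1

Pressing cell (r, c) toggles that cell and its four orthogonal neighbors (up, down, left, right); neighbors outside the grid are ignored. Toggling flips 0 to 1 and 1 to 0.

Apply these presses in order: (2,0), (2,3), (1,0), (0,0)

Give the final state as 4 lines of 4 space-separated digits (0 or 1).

After press 1 at (2,0):
1 1 0 1
1 0 0 1
0 1 1 1
1 1 1 1

After press 2 at (2,3):
1 1 0 1
1 0 0 0
0 1 0 0
1 1 1 0

After press 3 at (1,0):
0 1 0 1
0 1 0 0
1 1 0 0
1 1 1 0

After press 4 at (0,0):
1 0 0 1
1 1 0 0
1 1 0 0
1 1 1 0

Answer: 1 0 0 1
1 1 0 0
1 1 0 0
1 1 1 0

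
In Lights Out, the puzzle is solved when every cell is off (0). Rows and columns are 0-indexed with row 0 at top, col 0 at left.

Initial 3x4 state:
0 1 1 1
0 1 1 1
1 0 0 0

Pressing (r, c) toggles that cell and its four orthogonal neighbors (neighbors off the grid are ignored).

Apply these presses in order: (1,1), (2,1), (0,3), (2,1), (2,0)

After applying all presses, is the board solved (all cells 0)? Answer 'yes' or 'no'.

Answer: yes

Derivation:
After press 1 at (1,1):
0 0 1 1
1 0 0 1
1 1 0 0

After press 2 at (2,1):
0 0 1 1
1 1 0 1
0 0 1 0

After press 3 at (0,3):
0 0 0 0
1 1 0 0
0 0 1 0

After press 4 at (2,1):
0 0 0 0
1 0 0 0
1 1 0 0

After press 5 at (2,0):
0 0 0 0
0 0 0 0
0 0 0 0

Lights still on: 0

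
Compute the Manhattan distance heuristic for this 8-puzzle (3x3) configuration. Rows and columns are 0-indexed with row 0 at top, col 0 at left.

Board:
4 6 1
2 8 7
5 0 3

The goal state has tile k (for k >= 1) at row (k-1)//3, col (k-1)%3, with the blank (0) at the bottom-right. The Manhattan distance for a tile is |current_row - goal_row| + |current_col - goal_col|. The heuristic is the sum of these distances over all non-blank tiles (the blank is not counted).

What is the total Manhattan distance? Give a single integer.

Answer: 15

Derivation:
Tile 4: at (0,0), goal (1,0), distance |0-1|+|0-0| = 1
Tile 6: at (0,1), goal (1,2), distance |0-1|+|1-2| = 2
Tile 1: at (0,2), goal (0,0), distance |0-0|+|2-0| = 2
Tile 2: at (1,0), goal (0,1), distance |1-0|+|0-1| = 2
Tile 8: at (1,1), goal (2,1), distance |1-2|+|1-1| = 1
Tile 7: at (1,2), goal (2,0), distance |1-2|+|2-0| = 3
Tile 5: at (2,0), goal (1,1), distance |2-1|+|0-1| = 2
Tile 3: at (2,2), goal (0,2), distance |2-0|+|2-2| = 2
Sum: 1 + 2 + 2 + 2 + 1 + 3 + 2 + 2 = 15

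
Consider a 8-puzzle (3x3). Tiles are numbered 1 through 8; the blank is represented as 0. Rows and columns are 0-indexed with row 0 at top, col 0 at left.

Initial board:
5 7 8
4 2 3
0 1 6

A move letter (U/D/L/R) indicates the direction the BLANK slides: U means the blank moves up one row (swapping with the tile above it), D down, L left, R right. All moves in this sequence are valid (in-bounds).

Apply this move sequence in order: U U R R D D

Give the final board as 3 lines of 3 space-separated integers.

Answer: 7 8 3
5 2 6
4 1 0

Derivation:
After move 1 (U):
5 7 8
0 2 3
4 1 6

After move 2 (U):
0 7 8
5 2 3
4 1 6

After move 3 (R):
7 0 8
5 2 3
4 1 6

After move 4 (R):
7 8 0
5 2 3
4 1 6

After move 5 (D):
7 8 3
5 2 0
4 1 6

After move 6 (D):
7 8 3
5 2 6
4 1 0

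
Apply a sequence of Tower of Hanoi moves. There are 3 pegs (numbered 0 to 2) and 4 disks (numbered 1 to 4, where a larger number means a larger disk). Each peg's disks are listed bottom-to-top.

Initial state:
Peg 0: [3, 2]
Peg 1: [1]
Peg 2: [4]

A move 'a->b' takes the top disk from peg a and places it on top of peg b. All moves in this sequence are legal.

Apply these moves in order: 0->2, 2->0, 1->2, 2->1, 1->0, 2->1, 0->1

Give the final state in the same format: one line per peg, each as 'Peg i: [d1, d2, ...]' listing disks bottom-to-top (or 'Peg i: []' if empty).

After move 1 (0->2):
Peg 0: [3]
Peg 1: [1]
Peg 2: [4, 2]

After move 2 (2->0):
Peg 0: [3, 2]
Peg 1: [1]
Peg 2: [4]

After move 3 (1->2):
Peg 0: [3, 2]
Peg 1: []
Peg 2: [4, 1]

After move 4 (2->1):
Peg 0: [3, 2]
Peg 1: [1]
Peg 2: [4]

After move 5 (1->0):
Peg 0: [3, 2, 1]
Peg 1: []
Peg 2: [4]

After move 6 (2->1):
Peg 0: [3, 2, 1]
Peg 1: [4]
Peg 2: []

After move 7 (0->1):
Peg 0: [3, 2]
Peg 1: [4, 1]
Peg 2: []

Answer: Peg 0: [3, 2]
Peg 1: [4, 1]
Peg 2: []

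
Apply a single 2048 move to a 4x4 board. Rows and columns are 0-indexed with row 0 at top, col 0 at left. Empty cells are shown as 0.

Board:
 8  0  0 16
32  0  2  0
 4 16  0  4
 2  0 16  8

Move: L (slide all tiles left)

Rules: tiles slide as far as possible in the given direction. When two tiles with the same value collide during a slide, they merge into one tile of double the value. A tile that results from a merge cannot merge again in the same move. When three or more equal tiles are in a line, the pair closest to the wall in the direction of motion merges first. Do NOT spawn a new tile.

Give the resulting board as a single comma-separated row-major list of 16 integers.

Slide left:
row 0: [8, 0, 0, 16] -> [8, 16, 0, 0]
row 1: [32, 0, 2, 0] -> [32, 2, 0, 0]
row 2: [4, 16, 0, 4] -> [4, 16, 4, 0]
row 3: [2, 0, 16, 8] -> [2, 16, 8, 0]

Answer: 8, 16, 0, 0, 32, 2, 0, 0, 4, 16, 4, 0, 2, 16, 8, 0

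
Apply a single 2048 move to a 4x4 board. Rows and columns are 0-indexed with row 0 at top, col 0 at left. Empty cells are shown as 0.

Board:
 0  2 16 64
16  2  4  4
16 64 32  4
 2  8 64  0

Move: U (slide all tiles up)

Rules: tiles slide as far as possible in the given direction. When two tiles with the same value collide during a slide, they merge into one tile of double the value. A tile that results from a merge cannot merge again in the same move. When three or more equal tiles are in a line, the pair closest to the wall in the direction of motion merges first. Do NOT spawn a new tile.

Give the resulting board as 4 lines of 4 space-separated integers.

Slide up:
col 0: [0, 16, 16, 2] -> [32, 2, 0, 0]
col 1: [2, 2, 64, 8] -> [4, 64, 8, 0]
col 2: [16, 4, 32, 64] -> [16, 4, 32, 64]
col 3: [64, 4, 4, 0] -> [64, 8, 0, 0]

Answer: 32  4 16 64
 2 64  4  8
 0  8 32  0
 0  0 64  0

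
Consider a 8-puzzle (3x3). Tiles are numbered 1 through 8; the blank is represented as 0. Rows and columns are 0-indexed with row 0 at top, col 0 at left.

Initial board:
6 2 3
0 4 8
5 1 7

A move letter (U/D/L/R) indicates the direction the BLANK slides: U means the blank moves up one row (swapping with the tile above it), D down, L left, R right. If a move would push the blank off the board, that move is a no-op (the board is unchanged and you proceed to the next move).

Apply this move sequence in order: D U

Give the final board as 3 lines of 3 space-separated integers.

After move 1 (D):
6 2 3
5 4 8
0 1 7

After move 2 (U):
6 2 3
0 4 8
5 1 7

Answer: 6 2 3
0 4 8
5 1 7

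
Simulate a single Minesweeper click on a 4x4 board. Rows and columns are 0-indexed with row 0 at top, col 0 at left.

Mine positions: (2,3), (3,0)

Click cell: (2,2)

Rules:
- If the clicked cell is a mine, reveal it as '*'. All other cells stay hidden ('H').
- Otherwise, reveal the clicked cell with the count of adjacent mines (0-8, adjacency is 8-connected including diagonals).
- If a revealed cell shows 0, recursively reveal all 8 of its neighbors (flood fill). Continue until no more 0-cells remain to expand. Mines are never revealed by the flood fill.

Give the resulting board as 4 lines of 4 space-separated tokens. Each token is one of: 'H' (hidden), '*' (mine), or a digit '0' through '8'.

H H H H
H H H H
H H 1 H
H H H H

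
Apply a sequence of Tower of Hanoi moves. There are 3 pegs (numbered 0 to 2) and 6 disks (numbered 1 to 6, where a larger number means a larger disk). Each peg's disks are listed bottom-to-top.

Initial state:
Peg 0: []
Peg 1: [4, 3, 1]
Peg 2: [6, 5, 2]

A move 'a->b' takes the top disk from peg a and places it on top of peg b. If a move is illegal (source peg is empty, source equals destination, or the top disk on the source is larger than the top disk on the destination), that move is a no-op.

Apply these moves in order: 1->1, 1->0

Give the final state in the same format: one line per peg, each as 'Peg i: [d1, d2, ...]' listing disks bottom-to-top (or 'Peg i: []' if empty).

Answer: Peg 0: [1]
Peg 1: [4, 3]
Peg 2: [6, 5, 2]

Derivation:
After move 1 (1->1):
Peg 0: []
Peg 1: [4, 3, 1]
Peg 2: [6, 5, 2]

After move 2 (1->0):
Peg 0: [1]
Peg 1: [4, 3]
Peg 2: [6, 5, 2]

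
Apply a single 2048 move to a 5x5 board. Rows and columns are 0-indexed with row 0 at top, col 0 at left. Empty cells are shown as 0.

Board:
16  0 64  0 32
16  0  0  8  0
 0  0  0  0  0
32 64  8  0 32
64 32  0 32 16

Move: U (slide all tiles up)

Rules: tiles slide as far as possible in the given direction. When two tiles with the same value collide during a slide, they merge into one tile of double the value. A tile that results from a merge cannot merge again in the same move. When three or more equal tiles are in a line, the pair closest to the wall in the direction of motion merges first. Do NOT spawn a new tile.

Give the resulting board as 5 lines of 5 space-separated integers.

Answer: 32 64 64  8 64
32 32  8 32 16
64  0  0  0  0
 0  0  0  0  0
 0  0  0  0  0

Derivation:
Slide up:
col 0: [16, 16, 0, 32, 64] -> [32, 32, 64, 0, 0]
col 1: [0, 0, 0, 64, 32] -> [64, 32, 0, 0, 0]
col 2: [64, 0, 0, 8, 0] -> [64, 8, 0, 0, 0]
col 3: [0, 8, 0, 0, 32] -> [8, 32, 0, 0, 0]
col 4: [32, 0, 0, 32, 16] -> [64, 16, 0, 0, 0]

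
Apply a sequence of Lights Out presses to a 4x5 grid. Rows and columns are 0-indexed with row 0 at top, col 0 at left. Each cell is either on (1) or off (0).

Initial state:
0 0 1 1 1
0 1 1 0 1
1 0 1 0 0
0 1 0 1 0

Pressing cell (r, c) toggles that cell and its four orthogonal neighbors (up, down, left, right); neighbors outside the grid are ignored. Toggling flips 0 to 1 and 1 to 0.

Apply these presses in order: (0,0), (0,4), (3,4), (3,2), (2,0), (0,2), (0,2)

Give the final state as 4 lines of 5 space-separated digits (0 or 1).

Answer: 1 1 1 0 0
0 1 1 0 0
0 1 0 0 1
1 0 1 1 1

Derivation:
After press 1 at (0,0):
1 1 1 1 1
1 1 1 0 1
1 0 1 0 0
0 1 0 1 0

After press 2 at (0,4):
1 1 1 0 0
1 1 1 0 0
1 0 1 0 0
0 1 0 1 0

After press 3 at (3,4):
1 1 1 0 0
1 1 1 0 0
1 0 1 0 1
0 1 0 0 1

After press 4 at (3,2):
1 1 1 0 0
1 1 1 0 0
1 0 0 0 1
0 0 1 1 1

After press 5 at (2,0):
1 1 1 0 0
0 1 1 0 0
0 1 0 0 1
1 0 1 1 1

After press 6 at (0,2):
1 0 0 1 0
0 1 0 0 0
0 1 0 0 1
1 0 1 1 1

After press 7 at (0,2):
1 1 1 0 0
0 1 1 0 0
0 1 0 0 1
1 0 1 1 1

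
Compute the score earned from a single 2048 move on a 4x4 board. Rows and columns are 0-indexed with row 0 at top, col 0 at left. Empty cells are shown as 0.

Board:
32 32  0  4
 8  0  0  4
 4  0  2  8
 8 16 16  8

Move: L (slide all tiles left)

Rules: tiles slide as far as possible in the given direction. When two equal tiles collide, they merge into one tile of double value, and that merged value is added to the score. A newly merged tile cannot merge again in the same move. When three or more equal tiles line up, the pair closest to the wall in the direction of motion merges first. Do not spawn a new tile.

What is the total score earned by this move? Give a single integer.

Answer: 96

Derivation:
Slide left:
row 0: [32, 32, 0, 4] -> [64, 4, 0, 0]  score +64 (running 64)
row 1: [8, 0, 0, 4] -> [8, 4, 0, 0]  score +0 (running 64)
row 2: [4, 0, 2, 8] -> [4, 2, 8, 0]  score +0 (running 64)
row 3: [8, 16, 16, 8] -> [8, 32, 8, 0]  score +32 (running 96)
Board after move:
64  4  0  0
 8  4  0  0
 4  2  8  0
 8 32  8  0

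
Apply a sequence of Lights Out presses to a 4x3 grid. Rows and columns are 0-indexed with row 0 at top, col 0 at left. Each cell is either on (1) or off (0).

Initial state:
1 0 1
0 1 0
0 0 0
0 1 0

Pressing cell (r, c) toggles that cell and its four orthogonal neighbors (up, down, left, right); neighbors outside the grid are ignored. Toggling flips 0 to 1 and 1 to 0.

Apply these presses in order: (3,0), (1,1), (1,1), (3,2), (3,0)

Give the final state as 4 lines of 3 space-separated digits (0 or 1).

After press 1 at (3,0):
1 0 1
0 1 0
1 0 0
1 0 0

After press 2 at (1,1):
1 1 1
1 0 1
1 1 0
1 0 0

After press 3 at (1,1):
1 0 1
0 1 0
1 0 0
1 0 0

After press 4 at (3,2):
1 0 1
0 1 0
1 0 1
1 1 1

After press 5 at (3,0):
1 0 1
0 1 0
0 0 1
0 0 1

Answer: 1 0 1
0 1 0
0 0 1
0 0 1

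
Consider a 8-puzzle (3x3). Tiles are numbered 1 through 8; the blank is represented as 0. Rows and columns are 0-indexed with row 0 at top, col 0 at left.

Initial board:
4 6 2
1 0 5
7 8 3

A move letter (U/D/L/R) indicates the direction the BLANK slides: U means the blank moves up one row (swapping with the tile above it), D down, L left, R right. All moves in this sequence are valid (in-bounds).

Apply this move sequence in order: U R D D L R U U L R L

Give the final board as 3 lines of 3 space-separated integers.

Answer: 4 0 2
1 6 5
7 8 3

Derivation:
After move 1 (U):
4 0 2
1 6 5
7 8 3

After move 2 (R):
4 2 0
1 6 5
7 8 3

After move 3 (D):
4 2 5
1 6 0
7 8 3

After move 4 (D):
4 2 5
1 6 3
7 8 0

After move 5 (L):
4 2 5
1 6 3
7 0 8

After move 6 (R):
4 2 5
1 6 3
7 8 0

After move 7 (U):
4 2 5
1 6 0
7 8 3

After move 8 (U):
4 2 0
1 6 5
7 8 3

After move 9 (L):
4 0 2
1 6 5
7 8 3

After move 10 (R):
4 2 0
1 6 5
7 8 3

After move 11 (L):
4 0 2
1 6 5
7 8 3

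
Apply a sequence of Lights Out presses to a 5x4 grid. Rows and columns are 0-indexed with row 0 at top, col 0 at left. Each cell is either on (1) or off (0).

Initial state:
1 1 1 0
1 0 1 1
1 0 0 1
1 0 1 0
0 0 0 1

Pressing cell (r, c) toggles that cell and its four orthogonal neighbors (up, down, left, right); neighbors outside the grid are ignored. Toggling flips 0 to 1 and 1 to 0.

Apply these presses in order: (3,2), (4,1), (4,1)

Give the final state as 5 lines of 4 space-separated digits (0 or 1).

After press 1 at (3,2):
1 1 1 0
1 0 1 1
1 0 1 1
1 1 0 1
0 0 1 1

After press 2 at (4,1):
1 1 1 0
1 0 1 1
1 0 1 1
1 0 0 1
1 1 0 1

After press 3 at (4,1):
1 1 1 0
1 0 1 1
1 0 1 1
1 1 0 1
0 0 1 1

Answer: 1 1 1 0
1 0 1 1
1 0 1 1
1 1 0 1
0 0 1 1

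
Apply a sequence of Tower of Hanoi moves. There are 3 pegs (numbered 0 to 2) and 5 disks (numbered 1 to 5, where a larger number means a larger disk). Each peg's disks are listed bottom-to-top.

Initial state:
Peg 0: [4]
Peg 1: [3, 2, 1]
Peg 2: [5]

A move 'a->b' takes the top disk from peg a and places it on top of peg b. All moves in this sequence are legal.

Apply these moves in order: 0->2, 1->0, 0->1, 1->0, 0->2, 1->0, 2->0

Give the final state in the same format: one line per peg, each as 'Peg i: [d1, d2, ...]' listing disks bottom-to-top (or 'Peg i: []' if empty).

After move 1 (0->2):
Peg 0: []
Peg 1: [3, 2, 1]
Peg 2: [5, 4]

After move 2 (1->0):
Peg 0: [1]
Peg 1: [3, 2]
Peg 2: [5, 4]

After move 3 (0->1):
Peg 0: []
Peg 1: [3, 2, 1]
Peg 2: [5, 4]

After move 4 (1->0):
Peg 0: [1]
Peg 1: [3, 2]
Peg 2: [5, 4]

After move 5 (0->2):
Peg 0: []
Peg 1: [3, 2]
Peg 2: [5, 4, 1]

After move 6 (1->0):
Peg 0: [2]
Peg 1: [3]
Peg 2: [5, 4, 1]

After move 7 (2->0):
Peg 0: [2, 1]
Peg 1: [3]
Peg 2: [5, 4]

Answer: Peg 0: [2, 1]
Peg 1: [3]
Peg 2: [5, 4]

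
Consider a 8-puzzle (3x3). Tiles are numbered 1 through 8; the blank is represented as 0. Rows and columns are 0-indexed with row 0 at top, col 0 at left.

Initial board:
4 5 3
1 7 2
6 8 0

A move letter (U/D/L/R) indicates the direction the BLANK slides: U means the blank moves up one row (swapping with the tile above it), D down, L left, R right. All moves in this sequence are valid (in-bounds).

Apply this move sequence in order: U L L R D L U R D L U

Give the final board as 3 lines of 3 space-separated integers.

Answer: 4 5 3
0 6 7
8 1 2

Derivation:
After move 1 (U):
4 5 3
1 7 0
6 8 2

After move 2 (L):
4 5 3
1 0 7
6 8 2

After move 3 (L):
4 5 3
0 1 7
6 8 2

After move 4 (R):
4 5 3
1 0 7
6 8 2

After move 5 (D):
4 5 3
1 8 7
6 0 2

After move 6 (L):
4 5 3
1 8 7
0 6 2

After move 7 (U):
4 5 3
0 8 7
1 6 2

After move 8 (R):
4 5 3
8 0 7
1 6 2

After move 9 (D):
4 5 3
8 6 7
1 0 2

After move 10 (L):
4 5 3
8 6 7
0 1 2

After move 11 (U):
4 5 3
0 6 7
8 1 2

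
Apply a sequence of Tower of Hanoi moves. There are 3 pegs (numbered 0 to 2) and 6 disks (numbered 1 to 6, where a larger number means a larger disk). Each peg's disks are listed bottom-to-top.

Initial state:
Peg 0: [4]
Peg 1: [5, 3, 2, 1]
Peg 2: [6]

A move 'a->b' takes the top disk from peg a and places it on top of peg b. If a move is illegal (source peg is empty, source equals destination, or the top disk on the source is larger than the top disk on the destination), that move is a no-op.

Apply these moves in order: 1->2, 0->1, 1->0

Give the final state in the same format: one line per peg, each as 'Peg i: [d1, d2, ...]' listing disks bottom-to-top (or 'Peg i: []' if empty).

Answer: Peg 0: [4, 2]
Peg 1: [5, 3]
Peg 2: [6, 1]

Derivation:
After move 1 (1->2):
Peg 0: [4]
Peg 1: [5, 3, 2]
Peg 2: [6, 1]

After move 2 (0->1):
Peg 0: [4]
Peg 1: [5, 3, 2]
Peg 2: [6, 1]

After move 3 (1->0):
Peg 0: [4, 2]
Peg 1: [5, 3]
Peg 2: [6, 1]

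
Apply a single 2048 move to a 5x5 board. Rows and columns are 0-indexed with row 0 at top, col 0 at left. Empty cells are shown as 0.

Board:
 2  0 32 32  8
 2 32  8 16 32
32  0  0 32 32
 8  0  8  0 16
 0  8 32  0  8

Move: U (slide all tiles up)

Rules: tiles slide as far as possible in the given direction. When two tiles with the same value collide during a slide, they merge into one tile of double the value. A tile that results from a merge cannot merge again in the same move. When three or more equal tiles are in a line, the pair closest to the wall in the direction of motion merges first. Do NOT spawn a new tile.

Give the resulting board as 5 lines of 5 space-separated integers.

Answer:  4 32 32 32  8
32  8 16 16 64
 8  0 32 32 16
 0  0  0  0  8
 0  0  0  0  0

Derivation:
Slide up:
col 0: [2, 2, 32, 8, 0] -> [4, 32, 8, 0, 0]
col 1: [0, 32, 0, 0, 8] -> [32, 8, 0, 0, 0]
col 2: [32, 8, 0, 8, 32] -> [32, 16, 32, 0, 0]
col 3: [32, 16, 32, 0, 0] -> [32, 16, 32, 0, 0]
col 4: [8, 32, 32, 16, 8] -> [8, 64, 16, 8, 0]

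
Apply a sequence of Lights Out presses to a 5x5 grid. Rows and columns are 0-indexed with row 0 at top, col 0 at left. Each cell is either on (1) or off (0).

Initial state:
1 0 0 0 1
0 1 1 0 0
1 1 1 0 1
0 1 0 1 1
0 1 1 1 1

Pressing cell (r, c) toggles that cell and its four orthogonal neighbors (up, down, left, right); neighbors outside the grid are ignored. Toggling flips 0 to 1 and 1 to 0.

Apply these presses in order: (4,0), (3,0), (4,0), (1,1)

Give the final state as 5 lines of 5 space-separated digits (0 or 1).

After press 1 at (4,0):
1 0 0 0 1
0 1 1 0 0
1 1 1 0 1
1 1 0 1 1
1 0 1 1 1

After press 2 at (3,0):
1 0 0 0 1
0 1 1 0 0
0 1 1 0 1
0 0 0 1 1
0 0 1 1 1

After press 3 at (4,0):
1 0 0 0 1
0 1 1 0 0
0 1 1 0 1
1 0 0 1 1
1 1 1 1 1

After press 4 at (1,1):
1 1 0 0 1
1 0 0 0 0
0 0 1 0 1
1 0 0 1 1
1 1 1 1 1

Answer: 1 1 0 0 1
1 0 0 0 0
0 0 1 0 1
1 0 0 1 1
1 1 1 1 1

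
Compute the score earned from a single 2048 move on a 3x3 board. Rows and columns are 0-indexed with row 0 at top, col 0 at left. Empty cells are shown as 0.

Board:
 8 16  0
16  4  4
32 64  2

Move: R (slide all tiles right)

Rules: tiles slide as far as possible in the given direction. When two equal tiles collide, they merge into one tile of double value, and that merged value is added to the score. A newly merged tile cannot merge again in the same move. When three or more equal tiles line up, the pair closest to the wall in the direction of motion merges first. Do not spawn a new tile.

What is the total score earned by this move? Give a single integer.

Answer: 8

Derivation:
Slide right:
row 0: [8, 16, 0] -> [0, 8, 16]  score +0 (running 0)
row 1: [16, 4, 4] -> [0, 16, 8]  score +8 (running 8)
row 2: [32, 64, 2] -> [32, 64, 2]  score +0 (running 8)
Board after move:
 0  8 16
 0 16  8
32 64  2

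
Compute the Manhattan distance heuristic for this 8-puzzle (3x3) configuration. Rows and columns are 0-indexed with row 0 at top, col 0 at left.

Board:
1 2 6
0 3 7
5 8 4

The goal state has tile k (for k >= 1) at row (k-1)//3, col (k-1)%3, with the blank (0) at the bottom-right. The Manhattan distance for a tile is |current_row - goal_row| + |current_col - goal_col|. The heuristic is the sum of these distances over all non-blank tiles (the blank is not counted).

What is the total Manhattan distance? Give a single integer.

Answer: 11

Derivation:
Tile 1: (0,0)->(0,0) = 0
Tile 2: (0,1)->(0,1) = 0
Tile 6: (0,2)->(1,2) = 1
Tile 3: (1,1)->(0,2) = 2
Tile 7: (1,2)->(2,0) = 3
Tile 5: (2,0)->(1,1) = 2
Tile 8: (2,1)->(2,1) = 0
Tile 4: (2,2)->(1,0) = 3
Sum: 0 + 0 + 1 + 2 + 3 + 2 + 0 + 3 = 11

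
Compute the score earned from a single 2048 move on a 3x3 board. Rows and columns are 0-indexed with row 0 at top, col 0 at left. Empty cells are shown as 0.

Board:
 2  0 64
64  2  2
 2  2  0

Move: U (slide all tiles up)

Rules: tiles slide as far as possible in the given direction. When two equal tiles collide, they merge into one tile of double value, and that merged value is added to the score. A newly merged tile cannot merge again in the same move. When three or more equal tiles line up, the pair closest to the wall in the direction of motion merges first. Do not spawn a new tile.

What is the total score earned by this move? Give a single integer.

Answer: 4

Derivation:
Slide up:
col 0: [2, 64, 2] -> [2, 64, 2]  score +0 (running 0)
col 1: [0, 2, 2] -> [4, 0, 0]  score +4 (running 4)
col 2: [64, 2, 0] -> [64, 2, 0]  score +0 (running 4)
Board after move:
 2  4 64
64  0  2
 2  0  0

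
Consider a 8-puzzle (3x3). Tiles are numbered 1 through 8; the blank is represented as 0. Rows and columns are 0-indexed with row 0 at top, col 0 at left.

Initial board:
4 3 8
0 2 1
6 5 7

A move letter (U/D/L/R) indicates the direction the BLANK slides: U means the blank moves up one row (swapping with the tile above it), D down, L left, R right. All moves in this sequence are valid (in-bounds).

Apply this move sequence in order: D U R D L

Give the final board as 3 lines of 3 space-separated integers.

After move 1 (D):
4 3 8
6 2 1
0 5 7

After move 2 (U):
4 3 8
0 2 1
6 5 7

After move 3 (R):
4 3 8
2 0 1
6 5 7

After move 4 (D):
4 3 8
2 5 1
6 0 7

After move 5 (L):
4 3 8
2 5 1
0 6 7

Answer: 4 3 8
2 5 1
0 6 7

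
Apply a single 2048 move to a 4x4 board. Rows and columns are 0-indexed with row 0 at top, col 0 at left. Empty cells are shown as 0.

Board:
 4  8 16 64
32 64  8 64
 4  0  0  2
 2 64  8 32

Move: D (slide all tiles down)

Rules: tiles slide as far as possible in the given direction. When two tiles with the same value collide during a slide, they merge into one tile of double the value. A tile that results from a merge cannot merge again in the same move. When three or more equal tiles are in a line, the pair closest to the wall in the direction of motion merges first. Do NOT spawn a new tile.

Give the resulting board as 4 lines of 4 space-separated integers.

Answer:   4   0   0   0
 32   0   0 128
  4   8  16   2
  2 128  16  32

Derivation:
Slide down:
col 0: [4, 32, 4, 2] -> [4, 32, 4, 2]
col 1: [8, 64, 0, 64] -> [0, 0, 8, 128]
col 2: [16, 8, 0, 8] -> [0, 0, 16, 16]
col 3: [64, 64, 2, 32] -> [0, 128, 2, 32]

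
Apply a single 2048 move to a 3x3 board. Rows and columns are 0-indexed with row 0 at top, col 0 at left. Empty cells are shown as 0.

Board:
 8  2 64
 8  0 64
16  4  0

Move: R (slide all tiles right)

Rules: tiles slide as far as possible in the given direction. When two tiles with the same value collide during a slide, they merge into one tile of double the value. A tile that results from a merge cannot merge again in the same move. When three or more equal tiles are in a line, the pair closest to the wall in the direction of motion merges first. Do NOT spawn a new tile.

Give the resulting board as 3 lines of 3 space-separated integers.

Slide right:
row 0: [8, 2, 64] -> [8, 2, 64]
row 1: [8, 0, 64] -> [0, 8, 64]
row 2: [16, 4, 0] -> [0, 16, 4]

Answer:  8  2 64
 0  8 64
 0 16  4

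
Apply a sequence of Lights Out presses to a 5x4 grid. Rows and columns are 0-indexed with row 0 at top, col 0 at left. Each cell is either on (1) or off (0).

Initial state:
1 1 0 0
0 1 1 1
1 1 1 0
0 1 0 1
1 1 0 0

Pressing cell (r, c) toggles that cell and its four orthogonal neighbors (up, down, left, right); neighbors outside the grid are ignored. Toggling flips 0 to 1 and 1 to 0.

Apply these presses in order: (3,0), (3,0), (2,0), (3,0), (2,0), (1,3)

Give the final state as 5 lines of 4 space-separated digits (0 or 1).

After press 1 at (3,0):
1 1 0 0
0 1 1 1
0 1 1 0
1 0 0 1
0 1 0 0

After press 2 at (3,0):
1 1 0 0
0 1 1 1
1 1 1 0
0 1 0 1
1 1 0 0

After press 3 at (2,0):
1 1 0 0
1 1 1 1
0 0 1 0
1 1 0 1
1 1 0 0

After press 4 at (3,0):
1 1 0 0
1 1 1 1
1 0 1 0
0 0 0 1
0 1 0 0

After press 5 at (2,0):
1 1 0 0
0 1 1 1
0 1 1 0
1 0 0 1
0 1 0 0

After press 6 at (1,3):
1 1 0 1
0 1 0 0
0 1 1 1
1 0 0 1
0 1 0 0

Answer: 1 1 0 1
0 1 0 0
0 1 1 1
1 0 0 1
0 1 0 0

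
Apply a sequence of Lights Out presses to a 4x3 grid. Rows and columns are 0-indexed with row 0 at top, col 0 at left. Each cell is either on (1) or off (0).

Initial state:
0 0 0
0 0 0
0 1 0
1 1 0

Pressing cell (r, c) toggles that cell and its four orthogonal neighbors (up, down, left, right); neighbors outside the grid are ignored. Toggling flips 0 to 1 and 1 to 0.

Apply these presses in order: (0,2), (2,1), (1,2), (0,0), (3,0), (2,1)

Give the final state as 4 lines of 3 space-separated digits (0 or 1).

Answer: 1 0 0
1 1 0
1 1 1
0 0 0

Derivation:
After press 1 at (0,2):
0 1 1
0 0 1
0 1 0
1 1 0

After press 2 at (2,1):
0 1 1
0 1 1
1 0 1
1 0 0

After press 3 at (1,2):
0 1 0
0 0 0
1 0 0
1 0 0

After press 4 at (0,0):
1 0 0
1 0 0
1 0 0
1 0 0

After press 5 at (3,0):
1 0 0
1 0 0
0 0 0
0 1 0

After press 6 at (2,1):
1 0 0
1 1 0
1 1 1
0 0 0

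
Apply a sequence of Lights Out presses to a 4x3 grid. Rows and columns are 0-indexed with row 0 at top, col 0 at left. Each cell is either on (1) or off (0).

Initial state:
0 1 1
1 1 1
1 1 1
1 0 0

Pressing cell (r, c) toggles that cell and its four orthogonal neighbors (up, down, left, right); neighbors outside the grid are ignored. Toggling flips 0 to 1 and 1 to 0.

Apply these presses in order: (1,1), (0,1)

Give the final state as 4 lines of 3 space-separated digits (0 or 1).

After press 1 at (1,1):
0 0 1
0 0 0
1 0 1
1 0 0

After press 2 at (0,1):
1 1 0
0 1 0
1 0 1
1 0 0

Answer: 1 1 0
0 1 0
1 0 1
1 0 0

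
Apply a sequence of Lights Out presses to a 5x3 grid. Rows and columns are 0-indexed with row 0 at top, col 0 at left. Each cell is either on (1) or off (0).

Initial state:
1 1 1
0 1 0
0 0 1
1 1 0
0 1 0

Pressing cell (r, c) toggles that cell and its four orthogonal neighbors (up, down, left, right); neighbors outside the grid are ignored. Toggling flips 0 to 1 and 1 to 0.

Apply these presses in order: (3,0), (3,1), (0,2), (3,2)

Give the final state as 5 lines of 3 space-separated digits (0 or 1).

Answer: 1 0 0
0 1 1
1 1 0
1 0 0
1 0 1

Derivation:
After press 1 at (3,0):
1 1 1
0 1 0
1 0 1
0 0 0
1 1 0

After press 2 at (3,1):
1 1 1
0 1 0
1 1 1
1 1 1
1 0 0

After press 3 at (0,2):
1 0 0
0 1 1
1 1 1
1 1 1
1 0 0

After press 4 at (3,2):
1 0 0
0 1 1
1 1 0
1 0 0
1 0 1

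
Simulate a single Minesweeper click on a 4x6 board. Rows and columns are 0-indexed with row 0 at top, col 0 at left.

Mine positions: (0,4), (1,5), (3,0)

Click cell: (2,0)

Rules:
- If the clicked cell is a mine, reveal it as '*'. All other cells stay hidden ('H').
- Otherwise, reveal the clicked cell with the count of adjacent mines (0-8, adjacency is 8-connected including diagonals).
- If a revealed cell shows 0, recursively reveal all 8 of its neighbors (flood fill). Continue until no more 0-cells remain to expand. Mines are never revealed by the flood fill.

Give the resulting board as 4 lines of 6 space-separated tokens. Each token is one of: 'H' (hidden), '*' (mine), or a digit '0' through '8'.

H H H H H H
H H H H H H
1 H H H H H
H H H H H H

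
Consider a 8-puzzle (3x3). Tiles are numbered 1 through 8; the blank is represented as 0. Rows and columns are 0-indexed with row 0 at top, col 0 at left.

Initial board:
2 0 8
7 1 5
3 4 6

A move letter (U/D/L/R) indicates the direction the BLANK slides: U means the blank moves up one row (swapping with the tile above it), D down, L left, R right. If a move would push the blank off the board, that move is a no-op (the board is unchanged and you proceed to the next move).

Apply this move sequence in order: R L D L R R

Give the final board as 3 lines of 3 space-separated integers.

After move 1 (R):
2 8 0
7 1 5
3 4 6

After move 2 (L):
2 0 8
7 1 5
3 4 6

After move 3 (D):
2 1 8
7 0 5
3 4 6

After move 4 (L):
2 1 8
0 7 5
3 4 6

After move 5 (R):
2 1 8
7 0 5
3 4 6

After move 6 (R):
2 1 8
7 5 0
3 4 6

Answer: 2 1 8
7 5 0
3 4 6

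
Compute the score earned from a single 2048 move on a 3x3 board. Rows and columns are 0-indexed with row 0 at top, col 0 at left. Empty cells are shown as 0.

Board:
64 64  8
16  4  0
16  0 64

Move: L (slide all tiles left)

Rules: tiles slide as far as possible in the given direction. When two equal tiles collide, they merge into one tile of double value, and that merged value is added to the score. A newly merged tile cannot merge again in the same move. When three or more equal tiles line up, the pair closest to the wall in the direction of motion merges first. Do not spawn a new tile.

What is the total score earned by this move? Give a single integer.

Answer: 128

Derivation:
Slide left:
row 0: [64, 64, 8] -> [128, 8, 0]  score +128 (running 128)
row 1: [16, 4, 0] -> [16, 4, 0]  score +0 (running 128)
row 2: [16, 0, 64] -> [16, 64, 0]  score +0 (running 128)
Board after move:
128   8   0
 16   4   0
 16  64   0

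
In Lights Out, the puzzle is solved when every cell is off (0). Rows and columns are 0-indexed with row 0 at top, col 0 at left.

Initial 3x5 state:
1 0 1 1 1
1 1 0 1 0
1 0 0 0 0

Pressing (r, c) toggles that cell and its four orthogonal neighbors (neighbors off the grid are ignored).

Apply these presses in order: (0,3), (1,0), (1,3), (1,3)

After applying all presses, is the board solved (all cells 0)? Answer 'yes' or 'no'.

Answer: yes

Derivation:
After press 1 at (0,3):
1 0 0 0 0
1 1 0 0 0
1 0 0 0 0

After press 2 at (1,0):
0 0 0 0 0
0 0 0 0 0
0 0 0 0 0

After press 3 at (1,3):
0 0 0 1 0
0 0 1 1 1
0 0 0 1 0

After press 4 at (1,3):
0 0 0 0 0
0 0 0 0 0
0 0 0 0 0

Lights still on: 0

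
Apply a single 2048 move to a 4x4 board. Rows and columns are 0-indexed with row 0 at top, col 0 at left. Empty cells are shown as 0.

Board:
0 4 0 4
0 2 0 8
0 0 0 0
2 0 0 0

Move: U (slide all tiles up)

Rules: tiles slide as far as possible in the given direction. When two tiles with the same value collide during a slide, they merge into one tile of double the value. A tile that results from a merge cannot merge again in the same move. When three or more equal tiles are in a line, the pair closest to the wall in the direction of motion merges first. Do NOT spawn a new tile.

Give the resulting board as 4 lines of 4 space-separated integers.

Answer: 2 4 0 4
0 2 0 8
0 0 0 0
0 0 0 0

Derivation:
Slide up:
col 0: [0, 0, 0, 2] -> [2, 0, 0, 0]
col 1: [4, 2, 0, 0] -> [4, 2, 0, 0]
col 2: [0, 0, 0, 0] -> [0, 0, 0, 0]
col 3: [4, 8, 0, 0] -> [4, 8, 0, 0]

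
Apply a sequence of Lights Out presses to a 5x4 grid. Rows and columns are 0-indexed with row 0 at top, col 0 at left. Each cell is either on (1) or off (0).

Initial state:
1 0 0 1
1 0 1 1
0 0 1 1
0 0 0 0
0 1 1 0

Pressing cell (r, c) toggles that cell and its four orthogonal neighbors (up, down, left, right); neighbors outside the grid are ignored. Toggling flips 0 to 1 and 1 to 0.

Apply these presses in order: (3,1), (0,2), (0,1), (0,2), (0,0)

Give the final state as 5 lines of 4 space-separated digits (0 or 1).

After press 1 at (3,1):
1 0 0 1
1 0 1 1
0 1 1 1
1 1 1 0
0 0 1 0

After press 2 at (0,2):
1 1 1 0
1 0 0 1
0 1 1 1
1 1 1 0
0 0 1 0

After press 3 at (0,1):
0 0 0 0
1 1 0 1
0 1 1 1
1 1 1 0
0 0 1 0

After press 4 at (0,2):
0 1 1 1
1 1 1 1
0 1 1 1
1 1 1 0
0 0 1 0

After press 5 at (0,0):
1 0 1 1
0 1 1 1
0 1 1 1
1 1 1 0
0 0 1 0

Answer: 1 0 1 1
0 1 1 1
0 1 1 1
1 1 1 0
0 0 1 0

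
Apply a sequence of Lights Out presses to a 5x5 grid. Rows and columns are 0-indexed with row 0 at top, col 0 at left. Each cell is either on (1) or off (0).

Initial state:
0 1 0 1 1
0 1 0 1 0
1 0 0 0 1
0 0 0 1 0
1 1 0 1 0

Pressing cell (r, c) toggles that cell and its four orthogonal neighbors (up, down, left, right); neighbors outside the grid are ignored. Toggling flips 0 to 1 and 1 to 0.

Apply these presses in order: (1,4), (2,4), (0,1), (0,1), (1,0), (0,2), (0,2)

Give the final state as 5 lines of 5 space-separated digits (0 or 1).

After press 1 at (1,4):
0 1 0 1 0
0 1 0 0 1
1 0 0 0 0
0 0 0 1 0
1 1 0 1 0

After press 2 at (2,4):
0 1 0 1 0
0 1 0 0 0
1 0 0 1 1
0 0 0 1 1
1 1 0 1 0

After press 3 at (0,1):
1 0 1 1 0
0 0 0 0 0
1 0 0 1 1
0 0 0 1 1
1 1 0 1 0

After press 4 at (0,1):
0 1 0 1 0
0 1 0 0 0
1 0 0 1 1
0 0 0 1 1
1 1 0 1 0

After press 5 at (1,0):
1 1 0 1 0
1 0 0 0 0
0 0 0 1 1
0 0 0 1 1
1 1 0 1 0

After press 6 at (0,2):
1 0 1 0 0
1 0 1 0 0
0 0 0 1 1
0 0 0 1 1
1 1 0 1 0

After press 7 at (0,2):
1 1 0 1 0
1 0 0 0 0
0 0 0 1 1
0 0 0 1 1
1 1 0 1 0

Answer: 1 1 0 1 0
1 0 0 0 0
0 0 0 1 1
0 0 0 1 1
1 1 0 1 0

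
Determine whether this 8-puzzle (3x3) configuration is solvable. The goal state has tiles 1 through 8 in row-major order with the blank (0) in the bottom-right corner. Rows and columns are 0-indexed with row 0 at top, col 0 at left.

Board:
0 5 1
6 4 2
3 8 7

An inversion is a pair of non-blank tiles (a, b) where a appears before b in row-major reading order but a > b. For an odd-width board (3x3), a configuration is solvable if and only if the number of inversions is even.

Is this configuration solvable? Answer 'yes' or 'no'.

Inversions (pairs i<j in row-major order where tile[i] > tile[j] > 0): 10
10 is even, so the puzzle is solvable.

Answer: yes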